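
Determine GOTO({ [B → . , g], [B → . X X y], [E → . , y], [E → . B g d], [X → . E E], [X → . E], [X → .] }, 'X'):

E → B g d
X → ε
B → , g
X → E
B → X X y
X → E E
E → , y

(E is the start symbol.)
GOTO(I, 'X') = CLOSURE({ [A → αX.β] : [A → α.Xβ] ∈ I, X = 'X' })

Items with dot before 'X', with the dot advanced:
  [B → . X X y] → [B → X . X y]
Closure of the advanced items:
  [B → X . X y] has the dot before X: add [X → .], [X → . E], [X → . E E]
  [X → . E] has the dot before E: add [E → . B g d], [E → . , y]
  [E → . B g d] has the dot before B: add [B → . , g], [B → . X X y]

GOTO = { [B → . , g], [B → . X X y], [B → X . X y], [E → . , y], [E → . B g d], [X → . E E], [X → . E], [X → .] }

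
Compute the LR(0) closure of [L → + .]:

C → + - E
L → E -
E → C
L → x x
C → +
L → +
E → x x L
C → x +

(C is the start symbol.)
{ [L → + .] }

To compute CLOSURE, for each item [A → α.Bβ] where B is a non-terminal, add [B → .γ] for all productions B → γ; repeat for the newly added items until nothing changes.

Start with: [L → + .]
The dot is at the end, so nothing is added.

CLOSURE = { [L → + .] }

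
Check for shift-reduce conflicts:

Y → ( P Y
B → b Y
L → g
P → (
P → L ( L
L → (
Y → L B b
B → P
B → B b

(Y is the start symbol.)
Augment with Y' → Y and build the canonical LR(0) collection (I0 = CLOSURE({[Y' → . Y]}), then GOTO on every symbol after a dot until no new states appear). It has 17 states:
  I0: { [L → . (], [L → . g], [Y → . ( P Y], [Y → . L B b], [Y' → . Y] }  — shift
  I1: { [L → ( .], [L → . (], [L → . g], [P → . (], [P → . L ( L], [Y → ( . P Y] }  — shift, reduce
  I2: { [B → . B b], [B → . P], [B → . b Y], [L → . (], [L → . g], [P → . (], [P → . L ( L], [Y → L . B b] }  — shift
  I3: { [Y' → Y .] }  — accept
  I4: { [L → g .] }  — reduce
  I5: { [L → ( .], [P → ( .] }  — 2 reduces
  I6: { [B → B . b], [Y → L B . b] }  — shift
  I7: { [P → L . ( L] }  — shift
  I8: { [B → P .] }  — reduce
  I9: { [B → b . Y], [L → . (], [L → . g], [Y → . ( P Y], [Y → . L B b] }  — shift
  I10: { [B → b Y .] }  — reduce
  I11: { [L → . (], [L → . g], [P → L ( . L] }  — shift
  I12: { [L → ( .] }  — reduce
  I13: { [P → L ( L .] }  — reduce
  I14: { [B → B b .], [Y → L B b .] }  — 2 reduces
  I15: { [L → . (], [L → . g], [Y → ( P . Y], [Y → . ( P Y], [Y → . L B b] }  — shift
  I16: { [Y → ( P Y .] }  — reduce

I1 contains reduce item [L → ( .] and shift items [L → . (], [L → . g], [P → . (] — shift-reduce conflict.

Answer: Yes — I1: [L → ( .] vs [L → . (]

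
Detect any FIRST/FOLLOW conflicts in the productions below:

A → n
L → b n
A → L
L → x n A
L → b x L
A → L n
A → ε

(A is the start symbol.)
Nullable non-terminals: A.
FIRST sets used below: FIRST(L) = { 'b', 'x' }

A: nullable alternative(s) A → ε; FOLLOW(A) = { $, 'n' }
  A → n: FIRST \ {ε} = { 'n' } — overlaps FOLLOW(A) on { 'n' }: CONFLICT
  A → L: FIRST \ {ε} = { 'b', 'x' } — disjoint from FOLLOW(A)
  A → L n: FIRST \ {ε} = { 'b', 'x' } — disjoint from FOLLOW(A)
  A → ε: FIRST \ {ε} = { } — this is the only nullable alternative, skip

L has no nullable alternative, so no FIRST/FOLLOW check is needed there.

So the grammar has 1 FIRST/FOLLOW conflict (marked CONFLICT above).

Answer: Yes. A → n with FOLLOW(A) on { 'n' }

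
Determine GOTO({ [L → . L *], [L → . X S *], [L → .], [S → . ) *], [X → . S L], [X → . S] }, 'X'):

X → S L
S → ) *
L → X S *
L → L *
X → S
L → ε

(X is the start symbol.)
{ [L → X . S *], [S → . ) *] }

GOTO(I, 'X') = CLOSURE({ [A → αX.β] : [A → α.Xβ] ∈ I, X = 'X' })

Items with dot before 'X', with the dot advanced:
  [L → . X S *] → [L → X . S *]
Closure of the advanced items:
  [L → X . S *] has the dot before S: add [S → . ) *]

GOTO = { [L → X . S *], [S → . ) *] }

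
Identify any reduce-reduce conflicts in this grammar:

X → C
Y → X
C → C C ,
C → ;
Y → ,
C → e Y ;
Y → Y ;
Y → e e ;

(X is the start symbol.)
Yes — I10: [C → ; .] vs [Y → e e ; .]; I11: [C → e Y ; .] vs [Y → Y ; .]

A reduce-reduce conflict occurs when an LR(0) state has two complete items [A → α .] and [B → β .] — both call for a reduction, and with no lookahead the parser cannot choose between them.

Augment with X' → X and build the canonical LR(0) collection (I0 = CLOSURE({[X' → . X]}), then GOTO on every symbol after a dot until no new states appear). It has 14 states:
  I0: { [C → . ;], [C → . C C ,], [C → . e Y ;], [X → . C], [X' → . X] }  — shift
  I1: { [C → ; .] }  — reduce
  I2: { [C → . ;], [C → . C C ,], [C → . e Y ;], [C → C . C ,], [X → C .] }  — shift, reduce
  I3: { [X' → X .] }  — accept
  I4: { [C → . ;], [C → . C C ,], [C → . e Y ;], [C → e . Y ;], [X → . C], [Y → . ,], [Y → . X], [Y → . Y ;], [Y → . e e ;] }  — shift
  I5: { [Y → , .] }  — reduce
  I6: { [Y → X .] }  — reduce
  I7: { [C → e Y . ;], [Y → Y . ;] }  — shift
  I8: { [C → . ;], [C → . C C ,], [C → . e Y ;], [C → e . Y ;], [X → . C], [Y → . ,], [Y → . X], [Y → . Y ;], [Y → . e e ;], [Y → e . e ;] }  — shift
  I9: { [C → . ;], [C → . C C ,], [C → . e Y ;], [C → e . Y ;], [X → . C], [Y → . ,], [Y → . X], [Y → . Y ;], [Y → . e e ;], [Y → e . e ;], [Y → e e . ;] }  — shift
  I10: { [C → ; .], [Y → e e ; .] }  — 2 reduces
  I11: { [C → e Y ; .], [Y → Y ; .] }  — 2 reduces
  I12: { [C → . ;], [C → . C C ,], [C → . e Y ;], [C → C . C ,], [C → C C . ,] }  — shift
  I13: { [C → C C , .] }  — reduce

I10 contains complete items [C → ; .], [Y → e e ; .] — reduce-reduce conflict.
I11 contains complete items [C → e Y ; .], [Y → Y ; .] — reduce-reduce conflict.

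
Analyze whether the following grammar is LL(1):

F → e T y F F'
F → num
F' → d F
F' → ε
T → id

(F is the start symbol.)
No. Predict set conflict for F': { 'd' }

Relevant sets:
  FOLLOW(F') = { $, 'd' }

For F:
  PREDICT(F → e T y F F') = { 'e' }
  PREDICT(F → num) = { 'num' }
For F':
  PREDICT(F' → d F) = { 'd' }
  PREDICT(F' → ε) = { $, 'd' }
T has a single production, so nothing to check there.

Conflict found: Predict set conflict for F': { 'd' }
The grammar is NOT LL(1).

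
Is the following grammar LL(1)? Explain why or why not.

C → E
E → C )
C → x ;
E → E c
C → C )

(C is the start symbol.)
A grammar is LL(1) if for each non-terminal N with multiple productions, the predict sets of those productions are pairwise disjoint, where PREDICT(N → α) = (FIRST(α) \ {ε}) ∪ (FOLLOW(N) if α ⇒* ε).

Relevant sets:
  FIRST(E) = { 'x' }
  FIRST(C) = { 'x' }

For C:
  PREDICT(C → E) = { 'x' }
  PREDICT(C → x ';') = { 'x' }
  PREDICT(C → C ')') = { 'x' }
For E:
  PREDICT(E → C ')') = { 'x' }
  PREDICT(E → E c) = { 'x' }

Conflict found: Predict set conflict for C: { 'x' }
The grammar is NOT LL(1).

Answer: No. Predict set conflict for C: { 'x' }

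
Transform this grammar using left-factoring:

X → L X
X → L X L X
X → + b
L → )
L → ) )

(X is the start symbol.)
Left-factoring transforms A → αβ₁ | αβ₂ into A → αA' and A' → β₁ | β₂
(α is the longest common prefix among the alternatives). Repeat until
no nonterminal has two alternatives with a common prefix.

Round 1: X has alternatives sharing prefix 'L X'. Introduce X': X → L X X'
  Add: X' → ε
  Add: X' → L X

Round 2: L has alternatives sharing prefix ')'. Introduce L': L → ) L'
  Add: L' → ε
  Add: L' → )

No remaining common prefixes — done.

Resulting grammar:
X → L X X'
X' → ε
X' → L X
X → + b
L → ) L'
L' → ε
L' → )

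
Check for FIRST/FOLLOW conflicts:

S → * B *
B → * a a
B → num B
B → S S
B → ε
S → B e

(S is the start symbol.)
Yes. B → '*' a a with FOLLOW(B) on { '*' }; B → S S with FOLLOW(B) on { '*', 'e' }

A FIRST/FOLLOW conflict occurs when a non-terminal N has a nullable alternative N → β (β ⇒* ε) and another alternative N → α with FIRST(α) ∩ FOLLOW(N) ≠ ∅: on such a lookahead the parser cannot decide between expanding α and letting N vanish via β.

Nullable non-terminals: B.
FIRST sets used below: FIRST(S) = { '*', 'e', 'num' }

B: nullable alternative(s) B → ε; FOLLOW(B) = { '*', 'e' }
  B → * a a: FIRST \ {ε} = { '*' } — overlaps FOLLOW(B) on { '*' }: CONFLICT
  B → num B: FIRST \ {ε} = { 'num' } — disjoint from FOLLOW(B)
  B → S S: FIRST \ {ε} = { '*', 'e', 'num' } — overlaps FOLLOW(B) on { '*', 'e' }: CONFLICT
  B → ε: FIRST \ {ε} = { } — this is the only nullable alternative, skip

S has no nullable alternative, so no FIRST/FOLLOW check is needed there.

So the grammar has 2 FIRST/FOLLOW conflicts (marked CONFLICT above).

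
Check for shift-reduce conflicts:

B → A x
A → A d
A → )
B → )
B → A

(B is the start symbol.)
Yes — I2: [B → A .] vs [A → A . d]

A shift-reduce conflict occurs when an LR(0) state has both:
  - a complete (reduce) item [A → α .] (dot at the end), and
  - a shift item [B → β . c γ] (dot before a terminal).

Augment with B' → B and build the canonical LR(0) collection (I0 = CLOSURE({[B' → . B]}), then GOTO on every symbol after a dot until no new states appear). It has 6 states:
  I0: { [A → . )], [A → . A d], [B → . )], [B → . A x], [B → . A], [B' → . B] }  — shift
  I1: { [A → ) .], [B → ) .] }  — 2 reduces
  I2: { [A → A . d], [B → A . x], [B → A .] }  — shift, reduce
  I3: { [B' → B .] }  — accept
  I4: { [A → A d .] }  — reduce
  I5: { [B → A x .] }  — reduce

I2 contains reduce item [B → A .] and shift items [A → A . d], [B → A . x] — shift-reduce conflict.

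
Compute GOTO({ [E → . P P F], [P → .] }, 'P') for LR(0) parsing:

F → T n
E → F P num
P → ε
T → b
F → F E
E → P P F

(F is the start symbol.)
{ [E → P . P F], [P → .] }

GOTO(I, 'P') = CLOSURE({ [A → αX.β] : [A → α.Xβ] ∈ I, X = 'P' })

Items with dot before 'P', with the dot advanced:
  [E → . P P F] → [E → P . P F]
Closure of the advanced items:
  [E → P . P F] has the dot before P: add [P → .]

GOTO = { [E → P . P F], [P → .] }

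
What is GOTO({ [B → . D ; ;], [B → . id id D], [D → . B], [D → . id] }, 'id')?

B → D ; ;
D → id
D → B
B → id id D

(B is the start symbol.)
GOTO(I, 'id') = CLOSURE({ [A → αX.β] : [A → α.Xβ] ∈ I, X = 'id' })

Items with dot before 'id', with the dot advanced:
  [B → . id id D] → [B → id . id D]
  [D → . id] → [D → id .]
Closure adds nothing (no advanced item has the dot before a non-terminal).

GOTO = { [B → id . id D], [D → id .] }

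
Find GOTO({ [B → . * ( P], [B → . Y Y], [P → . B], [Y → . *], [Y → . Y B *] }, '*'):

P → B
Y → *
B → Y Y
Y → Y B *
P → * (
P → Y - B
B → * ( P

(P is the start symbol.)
{ [B → * . ( P], [Y → * .] }

GOTO(I, '*') = CLOSURE({ [A → αX.β] : [A → α.Xβ] ∈ I, X = '*' })

Items with dot before '*', with the dot advanced:
  [B → . * ( P] → [B → * . ( P]
  [Y → . *] → [Y → * .]
Closure adds nothing (no advanced item has the dot before a non-terminal).

GOTO = { [B → * . ( P], [Y → * .] }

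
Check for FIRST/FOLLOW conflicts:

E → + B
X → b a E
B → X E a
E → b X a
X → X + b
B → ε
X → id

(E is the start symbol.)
A FIRST/FOLLOW conflict occurs when a non-terminal N has a nullable alternative N → β (β ⇒* ε) and another alternative N → α with FIRST(α) ∩ FOLLOW(N) ≠ ∅: on such a lookahead the parser cannot decide between expanding α and letting N vanish via β.

Nullable non-terminals: B.
FIRST sets used below: FIRST(X) = { 'b', 'id' }

B: nullable alternative(s) B → ε; FOLLOW(B) = { $, '+', 'a', 'b' }
  B → X E a: FIRST \ {ε} = { 'b', 'id' } — overlaps FOLLOW(B) on { 'b' }: CONFLICT
  B → ε: FIRST \ {ε} = { } — this is the only nullable alternative, skip

E, X have no nullable alternative, so no FIRST/FOLLOW check is needed there.

So the grammar has 1 FIRST/FOLLOW conflict (marked CONFLICT above).

Answer: Yes. B → X E a with FOLLOW(B) on { 'b' }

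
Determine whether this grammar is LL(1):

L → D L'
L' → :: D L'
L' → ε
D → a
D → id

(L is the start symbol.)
A grammar is LL(1) if for each non-terminal N with multiple productions, the predict sets of those productions are pairwise disjoint, where PREDICT(N → α) = (FIRST(α) \ {ε}) ∪ (FOLLOW(N) if α ⇒* ε).

Relevant sets:
  FOLLOW(L') = { $ }

For L':
  PREDICT(L' → :: D L') = { '::' }
  PREDICT(L' → ε) = { $ }
For D:
  PREDICT(D → a) = { 'a' }
  PREDICT(D → id) = { 'id' }
L has a single production, so nothing to check there.

All predict sets are disjoint. The grammar IS LL(1).

Answer: Yes, the grammar is LL(1).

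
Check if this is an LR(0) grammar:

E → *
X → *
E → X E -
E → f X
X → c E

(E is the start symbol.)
No. Reduce-reduce conflict: [E → * .] and [X → * .]

A grammar is LR(0) if no state in the canonical LR(0) collection has:
  - both a shift item (dot before a terminal) and a complete item (shift-reduce conflict), or
  - two or more complete items (reduce-reduce conflict; the accept item [E' → E .] counts as a complete item here).

Augment with E' → E and build the canonical LR(0) collection (I0 = CLOSURE({[E' → . E]}), then GOTO on every symbol after a dot until no new states appear). It has 11 states:
  I0: { [E → . *], [E → . X E -], [E → . f X], [E' → . E], [X → . *], [X → . c E] }  — shift
  I1: { [E → * .], [X → * .] }  — 2 reduces
  I2: { [E' → E .] }  — accept
  I3: { [E → . *], [E → . X E -], [E → . f X], [E → X . E -], [X → . *], [X → . c E] }  — shift
  I4: { [E → . *], [E → . X E -], [E → . f X], [X → . *], [X → . c E], [X → c . E] }  — shift
  I5: { [E → f . X], [X → . *], [X → . c E] }  — shift
  I6: { [X → * .] }  — reduce
  I7: { [E → f X .] }  — reduce
  I8: { [X → c E .] }  — reduce
  I9: { [E → X E . -] }  — shift
  I10: { [E → X E - .] }  — reduce

Conflict in state I1:
  Reduce-reduce conflict: [E → * .] and [X → * .]
So the grammar is NOT LR(0).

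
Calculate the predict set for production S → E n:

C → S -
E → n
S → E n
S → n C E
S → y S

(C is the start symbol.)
PREDICT(S → E n) = (FIRST(RHS) \ {ε}) ∪ (FOLLOW(S) if ε ∈ FIRST(RHS), i.e. RHS ⇒* ε)
FIRST(E) = { 'n' }
FIRST(E n) = { 'n' }
ε ∉ FIRST(E n), so FOLLOW(S) is not added.
PREDICT(S → E n) = { 'n' }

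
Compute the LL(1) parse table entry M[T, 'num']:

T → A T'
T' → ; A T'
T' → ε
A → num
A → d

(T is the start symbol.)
To find M[T, 'num'], we find productions for T where 'num' is in the predict set (PREDICT(N → α) = (FIRST(α) \ {ε}) ∪ (FOLLOW(N) if α ⇒* ε)).

Relevant sets:
  FIRST(A) = { 'd', 'num' }

T → A T': PREDICT = { 'd', 'num' }
  'num' is in predict set, so this production goes in M[T, 'num']

M[T, 'num'] = T → A T'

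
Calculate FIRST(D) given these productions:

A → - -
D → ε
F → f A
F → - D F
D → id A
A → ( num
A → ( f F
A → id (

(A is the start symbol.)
From D → ε:
  - ε-production, so ε ∈ FIRST(D)
From D → id A:
  - id is a terminal: add 'id' and stop

Collecting: FIRST(D) = { 'id', ε }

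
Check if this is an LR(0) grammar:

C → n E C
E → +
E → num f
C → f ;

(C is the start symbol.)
Yes, the grammar is LR(0)

A grammar is LR(0) if no state in the canonical LR(0) collection has:
  - both a shift item (dot before a terminal) and a complete item (shift-reduce conflict), or
  - two or more complete items (reduce-reduce conflict; the accept item [C' → C .] counts as a complete item here).

Augment with C' → C and build the canonical LR(0) collection (I0 = CLOSURE({[C' → . C]}), then GOTO on every symbol after a dot until no new states appear). It has 10 states:
  I0: { [C → . f ;], [C → . n E C], [C' → . C] }  — shift
  I1: { [C' → C .] }  — accept
  I2: { [C → f . ;] }  — shift
  I3: { [C → n . E C], [E → . +], [E → . num f] }  — shift
  I4: { [E → + .] }  — reduce
  I5: { [C → . f ;], [C → . n E C], [C → n E . C] }  — shift
  I6: { [E → num . f] }  — shift
  I7: { [E → num f .] }  — reduce
  I8: { [C → n E C .] }  — reduce
  I9: { [C → f ; .] }  — reduce

Every state is either a pure shift/goto state or contains exactly one complete item and nothing to shift — no conflicts. The grammar is LR(0).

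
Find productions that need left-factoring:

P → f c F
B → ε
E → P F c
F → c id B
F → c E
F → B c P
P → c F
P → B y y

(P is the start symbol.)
Yes, F has productions with common prefix 'c'

Left-factoring is needed when two productions for the same non-terminal
share a common prefix on the right-hand side.

Productions for P:
  P → f c F
  P → c F
  P → B y y
Productions for F:
  F → c id B
  F → c E
  F → B c P

Found common prefix 'c' in productions for F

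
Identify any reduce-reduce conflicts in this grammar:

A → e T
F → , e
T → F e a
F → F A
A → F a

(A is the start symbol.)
No reduce-reduce conflicts

Augment with A' → A and build the canonical LR(0) collection (I0 = CLOSURE({[A' → . A]}), then GOTO on every symbol after a dot until no new states appear). It has 12 states:
  I0: { [A → . F a], [A → . e T], [A' → . A], [F → . , e], [F → . F A] }  — shift
  I1: { [F → , . e] }  — shift
  I2: { [A' → A .] }  — accept
  I3: { [A → . F a], [A → . e T], [A → F . a], [F → . , e], [F → . F A], [F → F . A] }  — shift
  I4: { [A → e . T], [F → . , e], [F → . F A], [T → . F e a] }  — shift
  I5: { [A → . F a], [A → . e T], [F → . , e], [F → . F A], [F → F . A], [T → F . e a] }  — shift
  I6: { [A → e T .] }  — reduce
  I7: { [F → F A .] }  — reduce
  I8: { [A → e . T], [F → . , e], [F → . F A], [T → . F e a], [T → F e . a] }  — shift
  I9: { [T → F e a .] }  — reduce
  I10: { [A → F a .] }  — reduce
  I11: { [F → , e .] }  — reduce

No state contains more than one complete item.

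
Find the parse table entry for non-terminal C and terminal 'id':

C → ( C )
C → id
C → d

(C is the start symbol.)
To find M[C, 'id'], we find productions for C where 'id' is in the predict set (PREDICT(N → α) = (FIRST(α) \ {ε}) ∪ (FOLLOW(N) if α ⇒* ε)).

C → ( C ): PREDICT = { '(' }
C → id: PREDICT = { 'id' }
  'id' is in predict set, so this production goes in M[C, 'id']
C → d: PREDICT = { 'd' }

M[C, 'id'] = C → id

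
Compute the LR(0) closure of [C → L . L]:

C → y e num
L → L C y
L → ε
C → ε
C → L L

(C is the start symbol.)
{ [C → L . L], [L → . L C y], [L → .] }

Start with: [C → L . L]
  [C → L . L] has the dot before L: add [L → . L C y], [L → .]
No further items can be added.

CLOSURE = { [C → L . L], [L → . L C y], [L → .] }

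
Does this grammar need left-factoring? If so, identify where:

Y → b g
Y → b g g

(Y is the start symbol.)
Left-factoring is needed when two productions for the same non-terminal
share a common prefix on the right-hand side.

Productions for Y:
  Y → b g
  Y → b g g

Found common prefix 'b g' in productions for Y

Answer: Yes, Y has productions with common prefix 'b g'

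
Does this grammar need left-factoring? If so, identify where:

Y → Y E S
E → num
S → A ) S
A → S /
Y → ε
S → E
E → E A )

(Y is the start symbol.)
Left-factoring is needed when two productions for the same non-terminal
share a common prefix on the right-hand side.

Productions for Y:
  Y → Y E S
  Y → ε
Productions for E:
  E → num
  E → E A )
Productions for S:
  S → A ) S
  S → E

No common prefixes found.

Answer: No, left-factoring is not needed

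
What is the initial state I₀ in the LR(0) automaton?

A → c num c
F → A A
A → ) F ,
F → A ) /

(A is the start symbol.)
{ [A → . ) F ,], [A → . c num c], [A' → . A] }

First, augment the grammar with A' → A
I₀ = CLOSURE({ [A' → . A] }):
  [A' → . A] has the dot before A: add [A → . c num c], [A → . ) F ,]
No further items can be added.

I₀ = { [A → . ) F ,], [A → . c num c], [A' → . A] }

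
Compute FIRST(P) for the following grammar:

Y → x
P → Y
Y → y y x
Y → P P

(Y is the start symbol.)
To compute FIRST(P), examine every production with P on the left-hand side, reading each right-hand side left to right until a non-nullable symbol is reached.

FIRST sets of the other non-terminals involved (by the same procedure, iterated to a fixed point):
  FIRST(Y) = { 'x', 'y' }

From P → Y:
  - Y is a non-terminal: add FIRST(Y) \ {ε} = { 'x', 'y' }
    Y is not nullable, so stop

Collecting: FIRST(P) = { 'x', 'y' }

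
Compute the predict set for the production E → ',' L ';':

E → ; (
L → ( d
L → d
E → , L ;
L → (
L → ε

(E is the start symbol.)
{ ',' }

PREDICT(E → ',' L ';') = (FIRST(RHS) \ {ε}) ∪ (FOLLOW(E) if ε ∈ FIRST(RHS), i.e. RHS ⇒* ε)
FIRST(',' L ';') = { ',' }
ε ∉ FIRST(',' L ';'), so FOLLOW(E) is not added.
PREDICT(E → ',' L ';') = { ',' }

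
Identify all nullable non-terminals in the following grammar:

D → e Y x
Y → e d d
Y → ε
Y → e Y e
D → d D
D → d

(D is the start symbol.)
ε-productions: Y → ε
So Y is immediately nullable.
No further non-terminal can be added: every production for the remaining non-terminals contains a terminal or a non-nullable non-terminal.
Nullable = { 'Y' }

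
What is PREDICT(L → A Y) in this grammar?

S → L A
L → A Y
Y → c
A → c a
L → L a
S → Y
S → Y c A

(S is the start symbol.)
{ 'c' }

PREDICT(L → A Y) = (FIRST(RHS) \ {ε}) ∪ (FOLLOW(L) if ε ∈ FIRST(RHS), i.e. RHS ⇒* ε)
FIRST(A) = { 'c' }
FIRST(A Y) = { 'c' }
ε ∉ FIRST(A Y), so FOLLOW(L) is not added.
PREDICT(L → A Y) = { 'c' }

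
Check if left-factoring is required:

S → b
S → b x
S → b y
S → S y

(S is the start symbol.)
Left-factoring is needed when two productions for the same non-terminal
share a common prefix on the right-hand side.

Productions for S:
  S → b
  S → b x
  S → b y
  S → S y

Found common prefix 'b' in productions for S

Answer: Yes, S has productions with common prefix 'b'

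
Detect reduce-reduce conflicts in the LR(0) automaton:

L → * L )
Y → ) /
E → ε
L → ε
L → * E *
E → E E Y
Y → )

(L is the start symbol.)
A reduce-reduce conflict occurs when an LR(0) state has two complete items [A → α .] and [B → β .] — both call for a reduction, and with no lookahead the parser cannot choose between them.

Augment with L' → L and build the canonical LR(0) collection (I0 = CLOSURE({[L' → . L]}), then GOTO on every symbol after a dot until no new states appear). It has 11 states:
  I0: { [L → . * E *], [L → . * L )], [L → .], [L' → . L] }  — shift, reduce
  I1: { [E → . E E Y], [E → .], [L → * . E *], [L → * . L )], [L → . * E *], [L → . * L )], [L → .] }  — shift, 2 reduces
  I2: { [L' → L .] }  — accept
  I3: { [E → . E E Y], [E → .], [E → E . E Y], [L → * E . *] }  — shift, reduce
  I4: { [L → * L . )] }  — shift
  I5: { [L → * L ) .] }  — reduce
  I6: { [L → * E * .] }  — reduce
  I7: { [E → . E E Y], [E → .], [E → E . E Y], [E → E E . Y], [Y → . ) /], [Y → . )] }  — shift, reduce
  I8: { [Y → ) . /], [Y → ) .] }  — shift, reduce
  I9: { [E → E E Y .] }  — reduce
  I10: { [Y → ) / .] }  — reduce

I1 contains complete items [E → .], [L → .] — reduce-reduce conflict.

Answer: Yes — I1: [E → .] vs [L → .]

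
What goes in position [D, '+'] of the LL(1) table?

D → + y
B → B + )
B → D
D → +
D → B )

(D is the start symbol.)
To find M[D, '+'], we find productions for D where '+' is in the predict set (PREDICT(N → α) = (FIRST(α) \ {ε}) ∪ (FOLLOW(N) if α ⇒* ε)).

Relevant sets:
  FIRST(B) = { '+' }

D → + y: PREDICT = { '+' }
  '+' is in predict set, so this production goes in M[D, '+']
D → +: PREDICT = { '+' }
  '+' is in predict set, so this production goes in M[D, '+']
D → B ): PREDICT = { '+' }
  '+' is in predict set, so this production goes in M[D, '+']

M[D, '+'] = D → + y, D → +, D → B )  (a multiply-defined cell — the grammar is not LL(1))

Answer: D → + y, D → +, D → B )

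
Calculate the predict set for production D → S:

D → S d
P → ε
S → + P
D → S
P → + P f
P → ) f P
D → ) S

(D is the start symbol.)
{ '+' }

PREDICT(D → S) = (FIRST(RHS) \ {ε}) ∪ (FOLLOW(D) if ε ∈ FIRST(RHS), i.e. RHS ⇒* ε)
FIRST(S) = { '+' }
FIRST(S) = { '+' }
ε ∉ FIRST(S), so FOLLOW(D) is not added.
PREDICT(D → S) = { '+' }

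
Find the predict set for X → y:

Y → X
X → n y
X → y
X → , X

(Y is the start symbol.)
PREDICT(X → y) = (FIRST(RHS) \ {ε}) ∪ (FOLLOW(X) if ε ∈ FIRST(RHS), i.e. RHS ⇒* ε)
FIRST(y) = { 'y' }
ε ∉ FIRST(y), so FOLLOW(X) is not added.
PREDICT(X → y) = { 'y' }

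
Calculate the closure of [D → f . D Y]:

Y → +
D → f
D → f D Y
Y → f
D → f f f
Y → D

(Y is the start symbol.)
{ [D → . f D Y], [D → . f f f], [D → . f], [D → f . D Y] }

Start with: [D → f . D Y]
  [D → f . D Y] has the dot before D: add [D → . f], [D → . f D Y], [D → . f f f]
No further items can be added.

CLOSURE = { [D → . f D Y], [D → . f f f], [D → . f], [D → f . D Y] }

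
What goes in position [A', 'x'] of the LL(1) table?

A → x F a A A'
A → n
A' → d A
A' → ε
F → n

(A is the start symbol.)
To find M[A', 'x'], we find productions for A' where 'x' is in the predict set (PREDICT(N → α) = (FIRST(α) \ {ε}) ∪ (FOLLOW(N) if α ⇒* ε)).

Relevant sets:
  FOLLOW(A') = { $, 'd' }

A' → d A: PREDICT = { 'd' }
A' → ε: PREDICT = { $, 'd' }

M[A', 'x'] is empty (no production applies)

Answer: Empty (error entry)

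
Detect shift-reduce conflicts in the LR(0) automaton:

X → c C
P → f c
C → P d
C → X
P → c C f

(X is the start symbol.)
Yes — I9: [X → c C .] vs [P → c C . f]

Augment with X' → X and build the canonical LR(0) collection (I0 = CLOSURE({[X' → . X]}), then GOTO on every symbol after a dot until no new states appear). It has 12 states:
  I0: { [X → . c C], [X' → . X] }  — shift
  I1: { [X' → X .] }  — accept
  I2: { [C → . P d], [C → . X], [P → . c C f], [P → . f c], [X → . c C], [X → c . C] }  — shift
  I3: { [X → c C .] }  — reduce
  I4: { [C → P . d] }  — shift
  I5: { [C → X .] }  — reduce
  I6: { [C → . P d], [C → . X], [P → . c C f], [P → . f c], [P → c . C f], [X → . c C], [X → c . C] }  — shift
  I7: { [P → f . c] }  — shift
  I8: { [P → f c .] }  — reduce
  I9: { [P → c C . f], [X → c C .] }  — shift, reduce
  I10: { [P → c C f .] }  — reduce
  I11: { [C → P d .] }  — reduce

I9 contains reduce item [X → c C .] and shift item [P → c C . f] — shift-reduce conflict.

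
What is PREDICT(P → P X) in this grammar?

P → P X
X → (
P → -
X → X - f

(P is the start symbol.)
{ '-' }

PREDICT(P → P X) = (FIRST(RHS) \ {ε}) ∪ (FOLLOW(P) if ε ∈ FIRST(RHS), i.e. RHS ⇒* ε)
FIRST(P) = { '-' }
FIRST(P X) = { '-' }
ε ∉ FIRST(P X), so FOLLOW(P) is not added.
PREDICT(P → P X) = { '-' }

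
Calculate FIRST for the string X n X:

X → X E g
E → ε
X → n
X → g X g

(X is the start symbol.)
{ 'g', 'n' }

FIRST sets of the non-terminals involved (from the grammar, by fixed-point iteration):
  FIRST(X) = { 'g', 'n' }

To compute FIRST(X n X), process the symbols left to right:
Symbol X is a non-terminal. Add FIRST(X) \ {ε} = { 'g', 'n' }
X is not nullable (ε ∉ FIRST(X)), so stop here.
FIRST(X n X) = { 'g', 'n' }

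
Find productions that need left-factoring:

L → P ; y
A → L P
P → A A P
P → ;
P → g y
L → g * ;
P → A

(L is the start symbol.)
Left-factoring is needed when two productions for the same non-terminal
share a common prefix on the right-hand side.

Productions for L:
  L → P ; y
  L → g * ;
Productions for P:
  P → A A P
  P → ;
  P → g y
  P → A

Found common prefix 'A' in productions for P

Answer: Yes, P has productions with common prefix 'A'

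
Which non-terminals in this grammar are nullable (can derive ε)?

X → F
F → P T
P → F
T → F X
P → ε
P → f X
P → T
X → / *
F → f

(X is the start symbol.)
{ 'P' }

A non-terminal is nullable if it can derive ε (the empty string): either it has an ε-production, or it has a production whose right-hand side consists entirely of nullable non-terminals.

ε-productions: P → ε
So P is immediately nullable.
No further non-terminal can be added: every production for the remaining non-terminals contains a terminal or a non-nullable non-terminal.
Nullable = { 'P' }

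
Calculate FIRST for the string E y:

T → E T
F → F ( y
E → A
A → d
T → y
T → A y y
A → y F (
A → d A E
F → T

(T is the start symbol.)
FIRST sets of the non-terminals involved (from the grammar, by fixed-point iteration):
  FIRST(E) = { 'd', 'y' }

To compute FIRST(E y), process the symbols left to right:
Symbol E is a non-terminal. Add FIRST(E) \ {ε} = { 'd', 'y' }
E is not nullable (ε ∉ FIRST(E)), so stop here.
FIRST(E y) = { 'd', 'y' }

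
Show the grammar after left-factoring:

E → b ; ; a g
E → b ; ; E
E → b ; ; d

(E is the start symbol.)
Left-factoring transforms A → αβ₁ | αβ₂ into A → αA' and A' → β₁ | β₂
(α is the longest common prefix among the alternatives). Repeat until
no nonterminal has two alternatives with a common prefix.

Round 1: E has alternatives sharing prefix 'b ; ;'. Introduce E': E → b ; ; E'
  Add: E' → a g
  Add: E' → E
  Add: E' → d

No remaining common prefixes — done.

Resulting grammar:
E → b ; ; E'
E' → a g
E' → E
E' → d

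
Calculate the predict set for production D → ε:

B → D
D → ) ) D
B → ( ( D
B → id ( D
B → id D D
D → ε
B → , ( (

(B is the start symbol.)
{ $, ')' }

PREDICT(D → ε) = (FIRST(RHS) \ {ε}) ∪ (FOLLOW(D) if ε ∈ FIRST(RHS), i.e. RHS ⇒* ε)
The right-hand side is ε (FIRST(ε) = { ε }), so the predict set is FOLLOW(D) = { $, ')' }
PREDICT(D → ε) = { $, ')' }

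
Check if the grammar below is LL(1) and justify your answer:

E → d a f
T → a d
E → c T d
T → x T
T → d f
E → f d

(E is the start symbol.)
A grammar is LL(1) if for each non-terminal N with multiple productions, the predict sets of those productions are pairwise disjoint, where PREDICT(N → α) = (FIRST(α) \ {ε}) ∪ (FOLLOW(N) if α ⇒* ε).

For E:
  PREDICT(E → d a f) = { 'd' }
  PREDICT(E → c T d) = { 'c' }
  PREDICT(E → f d) = { 'f' }
For T:
  PREDICT(T → a d) = { 'a' }
  PREDICT(T → x T) = { 'x' }
  PREDICT(T → d f) = { 'd' }

All predict sets are disjoint. The grammar IS LL(1).

Answer: Yes, the grammar is LL(1).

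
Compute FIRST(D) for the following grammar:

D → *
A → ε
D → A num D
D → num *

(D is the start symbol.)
{ '*', 'num' }

To compute FIRST(D), examine every production with D on the left-hand side, reading each right-hand side left to right until a non-nullable symbol is reached.

FIRST sets of the other non-terminals involved (by the same procedure, iterated to a fixed point):
  FIRST(A) = { ε }

From D → *:
  - '*' is a terminal: add '*' and stop
From D → A num D:
  - A is a non-terminal: add FIRST(A) \ {ε} = { }
    A is nullable, so continue to the next symbol
  - num is a terminal: add 'num' and stop
From D → num *:
  - num is a terminal: add 'num' and stop

Collecting: FIRST(D) = { '*', 'num' }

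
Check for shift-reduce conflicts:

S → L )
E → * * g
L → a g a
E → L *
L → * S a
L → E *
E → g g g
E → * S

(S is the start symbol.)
Yes — I15: [E → * S .] vs [L → * S . a]; I17: [E → * * g .] vs [E → g . g g]

Augment with S' → S and build the canonical LR(0) collection (I0 = CLOSURE({[S' → . S]}), then GOTO on every symbol after a dot until no new states appear). It has 18 states:
  I0: { [E → . * * g], [E → . * S], [E → . L *], [E → . g g g], [L → . * S a], [L → . E *], [L → . a g a], [S → . L )], [S' → . S] }  — shift
  I1: { [E → * . * g], [E → * . S], [E → . * * g], [E → . * S], [E → . L *], [E → . g g g], [L → * . S a], [L → . * S a], [L → . E *], [L → . a g a], [S → . L )] }  — shift
  I2: { [L → E . *] }  — shift
  I3: { [E → L . *], [S → L . )] }  — shift
  I4: { [S' → S .] }  — accept
  I5: { [L → a . g a] }  — shift
  I6: { [E → g . g g] }  — shift
  I7: { [E → g g . g] }  — shift
  I8: { [E → g g g .] }  — reduce
  I9: { [L → a g . a] }  — shift
  I10: { [L → a g a .] }  — reduce
  I11: { [S → L ) .] }  — reduce
  I12: { [E → L * .] }  — reduce
  I13: { [L → E * .] }  — reduce
  I14: { [E → * * . g], [E → * . * g], [E → * . S], [E → . * * g], [E → . * S], [E → . L *], [E → . g g g], [L → * . S a], [L → . * S a], [L → . E *], [L → . a g a], [S → . L )] }  — shift
  I15: { [E → * S .], [L → * S . a] }  — shift, reduce
  I16: { [L → * S a .] }  — reduce
  I17: { [E → * * g .], [E → g . g g] }  — shift, reduce

I15 contains reduce item [E → * S .] and shift item [L → * S . a] — shift-reduce conflict.
I17 contains reduce item [E → * * g .] and shift item [E → g . g g] — shift-reduce conflict.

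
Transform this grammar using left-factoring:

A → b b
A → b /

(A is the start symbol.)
Left-factoring transforms A → αβ₁ | αβ₂ into A → αA' and A' → β₁ | β₂
(α is the longest common prefix among the alternatives). Repeat until
no nonterminal has two alternatives with a common prefix.

Round 1: A has alternatives sharing prefix 'b'. Introduce A': A → b A'
  Add: A' → b
  Add: A' → /

No remaining common prefixes — done.

Resulting grammar:
A → b A'
A' → b
A' → /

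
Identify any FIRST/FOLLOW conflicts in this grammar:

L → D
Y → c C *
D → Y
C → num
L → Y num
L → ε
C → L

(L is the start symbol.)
No FIRST/FOLLOW conflicts.

A FIRST/FOLLOW conflict occurs when a non-terminal N has a nullable alternative N → β (β ⇒* ε) and another alternative N → α with FIRST(α) ∩ FOLLOW(N) ≠ ∅: on such a lookahead the parser cannot decide between expanding α and letting N vanish via β.

Nullable non-terminals: C, L.
FIRST sets used below: FIRST(L) = { 'c', ε }, FIRST(D) = { 'c' }, FIRST(Y) = { 'c' }

C: nullable alternative(s) C → L; FOLLOW(C) = { '*' }
  C → num: FIRST \ {ε} = { 'num' } — disjoint from FOLLOW(C)
  C → L: FIRST \ {ε} = { 'c' } — this is the only nullable alternative, skip

L: nullable alternative(s) L → ε; FOLLOW(L) = { $, '*' }
  L → D: FIRST \ {ε} = { 'c' } — disjoint from FOLLOW(L)
  L → Y num: FIRST \ {ε} = { 'c' } — disjoint from FOLLOW(L)
  L → ε: FIRST \ {ε} = { } — this is the only nullable alternative, skip

D, Y have no nullable alternative, so no FIRST/FOLLOW check is needed there.

No FIRST/FOLLOW conflicts found.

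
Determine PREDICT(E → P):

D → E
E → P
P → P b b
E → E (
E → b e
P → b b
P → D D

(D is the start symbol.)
PREDICT(E → P) = (FIRST(RHS) \ {ε}) ∪ (FOLLOW(E) if ε ∈ FIRST(RHS), i.e. RHS ⇒* ε)
FIRST(P) = { 'b' }
FIRST(P) = { 'b' }
ε ∉ FIRST(P), so FOLLOW(E) is not added.
PREDICT(E → P) = { 'b' }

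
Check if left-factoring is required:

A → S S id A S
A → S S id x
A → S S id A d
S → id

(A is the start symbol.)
Left-factoring is needed when two productions for the same non-terminal
share a common prefix on the right-hand side.

Productions for A:
  A → S S id A S
  A → S S id x
  A → S S id A d

Found common prefix 'S S id' in productions for A

Answer: Yes, A has productions with common prefix 'S S id'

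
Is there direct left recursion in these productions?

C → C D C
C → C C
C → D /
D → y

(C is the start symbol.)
Yes, C is left-recursive

C → C D C: LEFT RECURSIVE (starts with C)
C → C C: LEFT RECURSIVE (starts with C)
C → D /: starts with D
D → y: starts with y

The grammar has direct left recursion on: C.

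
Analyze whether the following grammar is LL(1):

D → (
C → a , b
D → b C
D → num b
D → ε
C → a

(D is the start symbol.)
A grammar is LL(1) if for each non-terminal N with multiple productions, the predict sets of those productions are pairwise disjoint, where PREDICT(N → α) = (FIRST(α) \ {ε}) ∪ (FOLLOW(N) if α ⇒* ε).

Relevant sets:
  FOLLOW(D) = { $ }

For D:
  PREDICT(D → '(') = { '(' }
  PREDICT(D → b C) = { 'b' }
  PREDICT(D → num b) = { 'num' }
  PREDICT(D → ε) = { $ }
For C:
  PREDICT(C → a ',' b) = { 'a' }
  PREDICT(C → a) = { 'a' }

Conflict found: Predict set conflict for C: { 'a' }
The grammar is NOT LL(1).

Answer: No. Predict set conflict for C: { 'a' }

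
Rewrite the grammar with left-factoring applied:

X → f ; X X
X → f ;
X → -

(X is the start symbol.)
X → f ; X'
X' → X X
X' → ε
X → -

Left-factoring transforms A → αβ₁ | αβ₂ into A → αA' and A' → β₁ | β₂
(α is the longest common prefix among the alternatives). Repeat until
no nonterminal has two alternatives with a common prefix.

Round 1: X has alternatives sharing prefix 'f ;'. Introduce X': X → f ; X'
  Add: X' → X X
  Add: X' → ε

No remaining common prefixes — done.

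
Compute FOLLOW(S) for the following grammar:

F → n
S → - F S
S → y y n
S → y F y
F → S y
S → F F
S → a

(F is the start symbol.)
{ 'y' }

To compute FOLLOW(S), find every occurrence of S on a right-hand side N → α S β: add FIRST(β) \ {ε}, and if β is empty or nullable also add FOLLOW(N). Iterate to a fixed point.

In S → - F S: S is at the end; this adds FOLLOW(S) to itself — nothing new
In F → S y: S is followed by y, add FIRST(y) \ {ε} = { 'y' }

Taking the union: FOLLOW(S) = { 'y' }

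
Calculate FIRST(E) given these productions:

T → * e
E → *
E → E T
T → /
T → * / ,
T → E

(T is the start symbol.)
To compute FIRST(E), examine every production with E on the left-hand side, reading each right-hand side left to right until a non-nullable symbol is reached.

From E → *:
  - '*' is a terminal: add '*' and stop
From E → E T:
  - E is the symbol being defined: contributes nothing new
    E is not nullable, so stop

Collecting: FIRST(E) = { '*' }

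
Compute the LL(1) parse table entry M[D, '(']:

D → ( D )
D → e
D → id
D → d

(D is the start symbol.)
D → ( D )

To find M[D, '('], we find productions for D where '(' is in the predict set (PREDICT(N → α) = (FIRST(α) \ {ε}) ∪ (FOLLOW(N) if α ⇒* ε)).

D → ( D ): PREDICT = { '(' }
  '(' is in predict set, so this production goes in M[D, '(']
D → e: PREDICT = { 'e' }
D → id: PREDICT = { 'id' }
D → d: PREDICT = { 'd' }

M[D, '('] = D → ( D )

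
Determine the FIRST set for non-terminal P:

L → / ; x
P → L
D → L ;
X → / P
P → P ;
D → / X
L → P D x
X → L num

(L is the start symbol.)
{ '/' }

FIRST sets of the other non-terminals involved (by the same procedure, iterated to a fixed point):
  FIRST(L) = { '/' }

From P → L:
  - L is a non-terminal: add FIRST(L) \ {ε} = { '/' }
    L is not nullable, so stop
From P → P ;:
  - P is the symbol being defined: contributes nothing new
    P is not nullable, so stop

Collecting: FIRST(P) = { '/' }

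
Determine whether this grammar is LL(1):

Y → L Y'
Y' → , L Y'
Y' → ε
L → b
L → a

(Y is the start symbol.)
A grammar is LL(1) if for each non-terminal N with multiple productions, the predict sets of those productions are pairwise disjoint, where PREDICT(N → α) = (FIRST(α) \ {ε}) ∪ (FOLLOW(N) if α ⇒* ε).

Relevant sets:
  FOLLOW(Y') = { $ }

For Y':
  PREDICT(Y' → ',' L Y') = { ',' }
  PREDICT(Y' → ε) = { $ }
For L:
  PREDICT(L → b) = { 'b' }
  PREDICT(L → a) = { 'a' }
Y has a single production, so nothing to check there.

All predict sets are disjoint. The grammar IS LL(1).

Answer: Yes, the grammar is LL(1).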